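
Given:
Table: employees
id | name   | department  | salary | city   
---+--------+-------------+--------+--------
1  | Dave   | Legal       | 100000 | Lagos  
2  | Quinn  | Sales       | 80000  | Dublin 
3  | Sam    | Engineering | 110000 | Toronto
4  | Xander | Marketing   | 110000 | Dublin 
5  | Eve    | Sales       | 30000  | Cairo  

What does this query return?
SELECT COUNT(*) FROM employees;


COUNT(*) counts all rows

5


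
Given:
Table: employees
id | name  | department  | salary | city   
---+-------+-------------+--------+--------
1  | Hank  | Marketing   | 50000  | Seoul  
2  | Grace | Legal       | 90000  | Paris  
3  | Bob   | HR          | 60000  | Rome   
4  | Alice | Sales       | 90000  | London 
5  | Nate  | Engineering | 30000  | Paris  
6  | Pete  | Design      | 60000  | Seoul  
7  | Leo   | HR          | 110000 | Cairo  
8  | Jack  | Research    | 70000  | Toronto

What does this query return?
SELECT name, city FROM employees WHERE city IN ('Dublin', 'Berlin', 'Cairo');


Filtering: city IN ('Dublin', 'Berlin', 'Cairo')
Matching: 1 rows

1 rows:
Leo, Cairo


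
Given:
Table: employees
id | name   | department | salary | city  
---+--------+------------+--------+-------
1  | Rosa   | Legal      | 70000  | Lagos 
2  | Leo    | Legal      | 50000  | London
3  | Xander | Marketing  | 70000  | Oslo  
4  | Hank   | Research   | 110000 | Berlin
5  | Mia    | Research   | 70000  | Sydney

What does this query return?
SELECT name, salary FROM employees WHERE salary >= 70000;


Filtering: salary >= 70000
Matching: 4 rows

4 rows:
Rosa, 70000
Xander, 70000
Hank, 110000
Mia, 70000


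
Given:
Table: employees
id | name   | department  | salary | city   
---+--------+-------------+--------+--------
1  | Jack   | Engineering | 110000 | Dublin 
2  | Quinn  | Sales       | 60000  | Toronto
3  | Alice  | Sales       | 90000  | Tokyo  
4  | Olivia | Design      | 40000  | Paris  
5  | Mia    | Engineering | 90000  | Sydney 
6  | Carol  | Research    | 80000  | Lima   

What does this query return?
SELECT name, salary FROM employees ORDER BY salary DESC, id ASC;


Sorting by salary DESC, then id ASC for ties

6 rows:
Jack, 110000
Alice, 90000
Mia, 90000
Carol, 80000
Quinn, 60000
Olivia, 40000


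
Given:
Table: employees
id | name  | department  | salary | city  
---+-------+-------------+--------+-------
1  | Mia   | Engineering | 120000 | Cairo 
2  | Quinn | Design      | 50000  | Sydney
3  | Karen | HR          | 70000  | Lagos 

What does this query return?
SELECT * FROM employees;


SELECT * returns all 3 rows with all columns

3 rows:
1, Mia, Engineering, 120000, Cairo
2, Quinn, Design, 50000, Sydney
3, Karen, HR, 70000, Lagos


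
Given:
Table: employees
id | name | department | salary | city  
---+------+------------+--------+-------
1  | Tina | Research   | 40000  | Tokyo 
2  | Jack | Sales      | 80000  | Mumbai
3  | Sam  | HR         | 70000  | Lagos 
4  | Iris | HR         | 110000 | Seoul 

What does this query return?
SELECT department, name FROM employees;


Projecting columns: department, name

4 rows:
Research, Tina
Sales, Jack
HR, Sam
HR, Iris


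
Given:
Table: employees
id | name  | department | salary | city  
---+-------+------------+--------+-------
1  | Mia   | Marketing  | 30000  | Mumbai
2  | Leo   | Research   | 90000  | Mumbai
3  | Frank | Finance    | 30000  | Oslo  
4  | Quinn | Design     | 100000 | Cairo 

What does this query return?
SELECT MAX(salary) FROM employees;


Salaries: 30000, 90000, 30000, 100000
MAX = 100000

100000


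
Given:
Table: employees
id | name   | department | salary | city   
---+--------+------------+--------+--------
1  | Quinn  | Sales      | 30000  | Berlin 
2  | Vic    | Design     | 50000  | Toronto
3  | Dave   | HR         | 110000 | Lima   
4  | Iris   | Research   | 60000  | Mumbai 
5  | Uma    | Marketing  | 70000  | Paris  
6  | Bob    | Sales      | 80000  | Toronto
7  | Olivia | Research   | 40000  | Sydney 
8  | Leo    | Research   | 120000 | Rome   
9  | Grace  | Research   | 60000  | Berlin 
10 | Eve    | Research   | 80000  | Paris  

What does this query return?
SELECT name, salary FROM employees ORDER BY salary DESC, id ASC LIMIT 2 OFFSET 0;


Sort by salary DESC (id ASC tiebreak), then skip 0 and take 2
Rows 1 through 2

2 rows:
Leo, 120000
Dave, 110000


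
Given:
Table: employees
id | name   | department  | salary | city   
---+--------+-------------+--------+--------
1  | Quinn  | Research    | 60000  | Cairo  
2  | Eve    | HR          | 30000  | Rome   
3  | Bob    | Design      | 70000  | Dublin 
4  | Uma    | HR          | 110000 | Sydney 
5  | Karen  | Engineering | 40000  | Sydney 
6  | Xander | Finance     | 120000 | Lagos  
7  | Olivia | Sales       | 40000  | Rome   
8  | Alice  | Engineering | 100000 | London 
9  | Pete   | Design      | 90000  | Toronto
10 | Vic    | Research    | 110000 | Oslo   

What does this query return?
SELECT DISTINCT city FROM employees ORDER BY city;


All 'city' values (row order): Cairo, Rome, Dublin, Sydney, Sydney, Lagos, Rome, London, Toronto, Oslo
Removing duplicates leaves 8 unique value(s).

8 values:
Cairo
Dublin
Lagos
London
Oslo
Rome
Sydney
Toronto


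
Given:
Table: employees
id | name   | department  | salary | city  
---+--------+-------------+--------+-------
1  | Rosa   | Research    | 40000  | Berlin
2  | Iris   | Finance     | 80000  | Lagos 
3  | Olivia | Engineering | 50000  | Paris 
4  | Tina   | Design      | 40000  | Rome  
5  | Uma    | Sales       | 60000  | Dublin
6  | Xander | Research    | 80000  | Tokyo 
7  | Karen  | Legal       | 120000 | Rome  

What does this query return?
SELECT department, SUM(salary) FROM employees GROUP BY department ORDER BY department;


Summing salary within each department:
  Design: 40000 = 40000
  Engineering: 50000 = 50000
  Finance: 80000 = 80000
  Legal: 120000 = 120000
  Research: 40000 + 80000 = 120000
  Sales: 60000 = 60000


6 groups:
Design, 40000
Engineering, 50000
Finance, 80000
Legal, 120000
Research, 120000
Sales, 60000


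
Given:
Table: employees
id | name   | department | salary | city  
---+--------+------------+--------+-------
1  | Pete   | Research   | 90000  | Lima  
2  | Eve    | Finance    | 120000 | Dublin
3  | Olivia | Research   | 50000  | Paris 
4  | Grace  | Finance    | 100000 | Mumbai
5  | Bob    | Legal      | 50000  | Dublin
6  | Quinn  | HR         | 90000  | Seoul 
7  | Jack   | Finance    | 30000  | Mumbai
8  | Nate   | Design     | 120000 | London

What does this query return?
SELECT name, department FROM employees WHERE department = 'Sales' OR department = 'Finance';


Filtering: department = 'Sales' OR 'Finance'
Matching: 3 rows

3 rows:
Eve, Finance
Grace, Finance
Jack, Finance


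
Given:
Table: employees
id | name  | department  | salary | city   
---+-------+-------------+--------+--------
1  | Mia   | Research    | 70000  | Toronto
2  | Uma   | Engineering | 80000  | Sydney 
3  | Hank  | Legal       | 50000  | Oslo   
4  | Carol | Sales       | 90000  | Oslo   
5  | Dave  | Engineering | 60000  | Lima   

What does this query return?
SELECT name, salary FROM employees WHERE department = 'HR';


Filtering: department = 'HR'
Matching rows: 0

Empty result set (0 rows)


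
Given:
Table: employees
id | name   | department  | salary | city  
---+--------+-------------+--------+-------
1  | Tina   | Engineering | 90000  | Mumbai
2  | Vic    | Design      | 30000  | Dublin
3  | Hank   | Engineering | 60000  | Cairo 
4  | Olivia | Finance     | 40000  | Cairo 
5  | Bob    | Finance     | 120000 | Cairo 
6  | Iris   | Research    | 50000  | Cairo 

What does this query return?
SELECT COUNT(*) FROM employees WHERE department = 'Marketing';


Counting rows where department = 'Marketing'


0


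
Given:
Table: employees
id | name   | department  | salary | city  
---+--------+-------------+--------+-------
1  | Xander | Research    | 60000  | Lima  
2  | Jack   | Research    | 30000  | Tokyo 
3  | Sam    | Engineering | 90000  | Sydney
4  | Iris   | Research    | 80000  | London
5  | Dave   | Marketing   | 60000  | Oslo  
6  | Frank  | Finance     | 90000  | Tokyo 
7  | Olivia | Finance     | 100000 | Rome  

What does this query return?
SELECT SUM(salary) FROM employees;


SUM(salary) = 60000 + 30000 + 90000 + 80000 + 60000 + 90000 + 100000 = 510000

510000


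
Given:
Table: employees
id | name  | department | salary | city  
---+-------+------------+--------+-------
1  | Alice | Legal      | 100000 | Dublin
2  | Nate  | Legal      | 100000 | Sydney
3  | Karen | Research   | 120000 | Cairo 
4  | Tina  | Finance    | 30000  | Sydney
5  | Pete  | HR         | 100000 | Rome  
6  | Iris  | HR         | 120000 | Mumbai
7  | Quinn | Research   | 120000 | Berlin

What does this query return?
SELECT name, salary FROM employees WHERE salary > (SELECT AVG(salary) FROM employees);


Subquery: AVG(salary) = 98571.43
Filtering: salary > 98571.43
  Alice (100000) -> MATCH
  Nate (100000) -> MATCH
  Karen (120000) -> MATCH
  Pete (100000) -> MATCH
  Iris (120000) -> MATCH
  Quinn (120000) -> MATCH


6 rows:
Alice, 100000
Nate, 100000
Karen, 120000
Pete, 100000
Iris, 120000
Quinn, 120000


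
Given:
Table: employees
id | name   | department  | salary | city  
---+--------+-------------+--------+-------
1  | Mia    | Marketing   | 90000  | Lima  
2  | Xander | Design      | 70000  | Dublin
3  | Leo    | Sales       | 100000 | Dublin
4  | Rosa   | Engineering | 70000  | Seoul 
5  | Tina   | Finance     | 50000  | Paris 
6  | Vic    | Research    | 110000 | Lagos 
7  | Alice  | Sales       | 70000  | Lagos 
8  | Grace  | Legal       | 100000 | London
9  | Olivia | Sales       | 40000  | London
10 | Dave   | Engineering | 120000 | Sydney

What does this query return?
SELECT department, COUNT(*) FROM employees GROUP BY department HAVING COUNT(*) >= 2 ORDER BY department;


Groups with count >= 2:
  Engineering: 2 -> PASS
  Sales: 3 -> PASS
  Design: 1 -> filtered out
  Finance: 1 -> filtered out
  Legal: 1 -> filtered out
  Marketing: 1 -> filtered out
  Research: 1 -> filtered out


2 groups:
Engineering, 2
Sales, 3


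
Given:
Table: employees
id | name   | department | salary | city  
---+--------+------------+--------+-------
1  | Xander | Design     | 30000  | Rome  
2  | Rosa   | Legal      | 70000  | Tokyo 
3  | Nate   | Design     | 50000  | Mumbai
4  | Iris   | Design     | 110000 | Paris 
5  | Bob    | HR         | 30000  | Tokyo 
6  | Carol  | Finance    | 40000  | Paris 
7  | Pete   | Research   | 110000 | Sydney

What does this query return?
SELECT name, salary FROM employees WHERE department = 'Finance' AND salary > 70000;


Filtering: department = 'Finance' AND salary > 70000
Matching: 0 rows

Empty result set (0 rows)


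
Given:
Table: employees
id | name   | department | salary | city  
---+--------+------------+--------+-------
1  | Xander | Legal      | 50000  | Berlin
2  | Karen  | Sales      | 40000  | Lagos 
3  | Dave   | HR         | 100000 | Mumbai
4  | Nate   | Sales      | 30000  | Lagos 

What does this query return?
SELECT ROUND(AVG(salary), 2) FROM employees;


SUM(salary) = 220000
COUNT = 4
ROUND(AVG, 2) = ROUND(220000 / 4, 2) = 55000.0

55000.0


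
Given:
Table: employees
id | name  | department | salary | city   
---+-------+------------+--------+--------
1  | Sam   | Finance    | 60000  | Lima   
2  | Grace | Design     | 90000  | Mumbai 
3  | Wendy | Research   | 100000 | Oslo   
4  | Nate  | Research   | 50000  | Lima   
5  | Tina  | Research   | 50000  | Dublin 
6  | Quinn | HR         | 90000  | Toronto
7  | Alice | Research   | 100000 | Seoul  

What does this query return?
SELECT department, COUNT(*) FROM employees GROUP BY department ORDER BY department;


Assigning each row to its department group:
  Sam -> Finance
  Grace -> Design
  Wendy -> Research
  Nate -> Research
  Tina -> Research
  Quinn -> HR
  Alice -> Research


4 groups:
Design, 1
Finance, 1
HR, 1
Research, 4


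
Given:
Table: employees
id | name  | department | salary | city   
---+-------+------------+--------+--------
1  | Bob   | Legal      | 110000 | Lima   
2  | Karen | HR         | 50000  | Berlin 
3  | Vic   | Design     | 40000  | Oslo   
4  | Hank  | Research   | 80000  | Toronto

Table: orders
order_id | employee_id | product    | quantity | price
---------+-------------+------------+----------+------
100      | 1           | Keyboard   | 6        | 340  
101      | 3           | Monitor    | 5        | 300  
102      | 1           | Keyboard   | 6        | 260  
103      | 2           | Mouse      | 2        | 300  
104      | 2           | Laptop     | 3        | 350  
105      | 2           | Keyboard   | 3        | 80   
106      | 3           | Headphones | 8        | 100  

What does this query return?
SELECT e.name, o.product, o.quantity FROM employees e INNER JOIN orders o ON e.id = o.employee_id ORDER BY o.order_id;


Joining employees.id = orders.employee_id:
  employee Bob (id=1) -> order Keyboard
  employee Vic (id=3) -> order Monitor
  employee Bob (id=1) -> order Keyboard
  employee Karen (id=2) -> order Mouse
  employee Karen (id=2) -> order Laptop
  employee Karen (id=2) -> order Keyboard
  employee Vic (id=3) -> order Headphones


7 rows:
Bob, Keyboard, 6
Vic, Monitor, 5
Bob, Keyboard, 6
Karen, Mouse, 2
Karen, Laptop, 3
Karen, Keyboard, 3
Vic, Headphones, 8


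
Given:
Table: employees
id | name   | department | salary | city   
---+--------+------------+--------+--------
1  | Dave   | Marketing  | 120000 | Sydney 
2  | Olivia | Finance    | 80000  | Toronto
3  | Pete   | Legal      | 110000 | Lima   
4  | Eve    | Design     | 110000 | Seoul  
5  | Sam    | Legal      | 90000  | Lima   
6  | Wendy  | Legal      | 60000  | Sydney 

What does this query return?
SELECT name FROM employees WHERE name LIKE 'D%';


LIKE 'D%' matches names starting with 'D'
Matching: 1

1 rows:
Dave


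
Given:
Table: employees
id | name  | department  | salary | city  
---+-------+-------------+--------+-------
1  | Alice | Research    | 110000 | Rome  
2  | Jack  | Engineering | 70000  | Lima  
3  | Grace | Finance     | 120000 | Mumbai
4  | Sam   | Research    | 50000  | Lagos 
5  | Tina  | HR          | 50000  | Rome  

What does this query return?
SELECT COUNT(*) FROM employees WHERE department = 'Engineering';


Counting rows where department = 'Engineering'
  Jack -> MATCH


1


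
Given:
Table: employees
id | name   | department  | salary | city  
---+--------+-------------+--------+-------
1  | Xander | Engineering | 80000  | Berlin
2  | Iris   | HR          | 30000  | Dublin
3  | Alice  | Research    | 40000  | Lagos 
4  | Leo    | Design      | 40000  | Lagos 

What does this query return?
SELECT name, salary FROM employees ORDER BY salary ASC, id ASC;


Sorting by salary ASC, then id ASC for ties

4 rows:
Iris, 30000
Alice, 40000
Leo, 40000
Xander, 80000


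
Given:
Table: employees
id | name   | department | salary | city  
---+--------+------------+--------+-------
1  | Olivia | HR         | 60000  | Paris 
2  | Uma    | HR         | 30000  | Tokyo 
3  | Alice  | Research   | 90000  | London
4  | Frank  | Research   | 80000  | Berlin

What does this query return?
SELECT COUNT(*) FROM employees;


COUNT(*) counts all rows

4


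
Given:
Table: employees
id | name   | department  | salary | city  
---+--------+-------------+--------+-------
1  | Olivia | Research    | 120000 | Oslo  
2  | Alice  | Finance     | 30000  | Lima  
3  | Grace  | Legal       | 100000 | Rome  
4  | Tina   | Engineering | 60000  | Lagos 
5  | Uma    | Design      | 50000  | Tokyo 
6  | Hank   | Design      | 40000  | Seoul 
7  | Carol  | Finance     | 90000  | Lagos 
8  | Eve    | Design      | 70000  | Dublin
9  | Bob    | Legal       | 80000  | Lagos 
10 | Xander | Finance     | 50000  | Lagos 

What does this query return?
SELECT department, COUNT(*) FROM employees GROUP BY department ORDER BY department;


Assigning each row to its department group:
  Olivia -> Research
  Alice -> Finance
  Grace -> Legal
  Tina -> Engineering
  Uma -> Design
  Hank -> Design
  Carol -> Finance
  Eve -> Design
  Bob -> Legal
  Xander -> Finance


5 groups:
Design, 3
Engineering, 1
Finance, 3
Legal, 2
Research, 1


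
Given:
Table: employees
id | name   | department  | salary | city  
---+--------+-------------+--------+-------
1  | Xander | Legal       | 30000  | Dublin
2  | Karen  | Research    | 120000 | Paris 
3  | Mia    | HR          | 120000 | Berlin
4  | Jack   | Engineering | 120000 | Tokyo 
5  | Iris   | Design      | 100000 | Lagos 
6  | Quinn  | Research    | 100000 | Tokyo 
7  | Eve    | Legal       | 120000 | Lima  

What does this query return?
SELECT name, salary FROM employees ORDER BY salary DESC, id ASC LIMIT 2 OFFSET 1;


Sort by salary DESC (id ASC tiebreak), then skip 1 and take 2
Rows 2 through 3

2 rows:
Mia, 120000
Jack, 120000


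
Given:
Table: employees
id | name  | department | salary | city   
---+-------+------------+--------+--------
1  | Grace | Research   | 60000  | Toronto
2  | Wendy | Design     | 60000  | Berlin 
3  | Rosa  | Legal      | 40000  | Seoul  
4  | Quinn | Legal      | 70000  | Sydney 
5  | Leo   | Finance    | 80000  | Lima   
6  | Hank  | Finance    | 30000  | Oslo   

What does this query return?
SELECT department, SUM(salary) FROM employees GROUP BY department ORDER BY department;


Summing salary within each department:
  Design: 60000 = 60000
  Finance: 80000 + 30000 = 110000
  Legal: 40000 + 70000 = 110000
  Research: 60000 = 60000


4 groups:
Design, 60000
Finance, 110000
Legal, 110000
Research, 60000


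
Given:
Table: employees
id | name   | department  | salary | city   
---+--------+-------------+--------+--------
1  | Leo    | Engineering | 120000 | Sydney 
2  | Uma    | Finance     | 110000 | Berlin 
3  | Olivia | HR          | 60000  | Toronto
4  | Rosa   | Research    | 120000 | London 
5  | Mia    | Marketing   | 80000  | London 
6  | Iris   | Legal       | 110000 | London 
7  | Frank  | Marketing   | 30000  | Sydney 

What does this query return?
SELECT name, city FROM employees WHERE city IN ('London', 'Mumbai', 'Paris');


Filtering: city IN ('London', 'Mumbai', 'Paris')
Matching: 3 rows

3 rows:
Rosa, London
Mia, London
Iris, London


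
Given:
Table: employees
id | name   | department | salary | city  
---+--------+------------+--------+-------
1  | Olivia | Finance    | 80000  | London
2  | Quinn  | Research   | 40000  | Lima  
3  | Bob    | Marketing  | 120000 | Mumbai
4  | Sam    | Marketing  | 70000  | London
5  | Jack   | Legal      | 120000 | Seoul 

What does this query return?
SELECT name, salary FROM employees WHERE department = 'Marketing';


Filtering: department = 'Marketing'
Matching rows: 2

2 rows:
Bob, 120000
Sam, 70000


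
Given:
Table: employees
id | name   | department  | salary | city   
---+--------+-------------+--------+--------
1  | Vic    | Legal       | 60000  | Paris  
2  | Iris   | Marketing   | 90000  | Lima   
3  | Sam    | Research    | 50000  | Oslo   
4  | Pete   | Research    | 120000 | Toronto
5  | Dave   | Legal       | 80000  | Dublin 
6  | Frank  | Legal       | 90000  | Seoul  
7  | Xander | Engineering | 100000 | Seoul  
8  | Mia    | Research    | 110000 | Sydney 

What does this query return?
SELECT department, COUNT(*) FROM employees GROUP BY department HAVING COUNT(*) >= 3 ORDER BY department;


Groups with count >= 3:
  Legal: 3 -> PASS
  Research: 3 -> PASS
  Engineering: 1 -> filtered out
  Marketing: 1 -> filtered out


2 groups:
Legal, 3
Research, 3


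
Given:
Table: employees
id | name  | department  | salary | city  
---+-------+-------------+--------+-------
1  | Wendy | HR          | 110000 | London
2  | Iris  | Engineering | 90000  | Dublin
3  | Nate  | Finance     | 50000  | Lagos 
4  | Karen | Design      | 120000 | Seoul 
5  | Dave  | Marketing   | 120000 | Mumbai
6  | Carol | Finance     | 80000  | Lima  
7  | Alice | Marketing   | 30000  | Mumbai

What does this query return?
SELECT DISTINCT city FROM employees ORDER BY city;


All 'city' values (row order): London, Dublin, Lagos, Seoul, Mumbai, Lima, Mumbai
Removing duplicates leaves 6 unique value(s).

6 values:
Dublin
Lagos
Lima
London
Mumbai
Seoul


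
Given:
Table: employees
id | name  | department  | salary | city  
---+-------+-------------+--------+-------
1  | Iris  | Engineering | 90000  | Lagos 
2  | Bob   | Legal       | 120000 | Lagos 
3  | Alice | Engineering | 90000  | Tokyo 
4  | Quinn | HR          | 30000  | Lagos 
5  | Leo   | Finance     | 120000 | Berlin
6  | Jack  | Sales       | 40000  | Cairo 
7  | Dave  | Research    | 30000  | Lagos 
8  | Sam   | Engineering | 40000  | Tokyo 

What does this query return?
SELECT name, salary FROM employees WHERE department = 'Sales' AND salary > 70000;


Filtering: department = 'Sales' AND salary > 70000
Matching: 0 rows

Empty result set (0 rows)


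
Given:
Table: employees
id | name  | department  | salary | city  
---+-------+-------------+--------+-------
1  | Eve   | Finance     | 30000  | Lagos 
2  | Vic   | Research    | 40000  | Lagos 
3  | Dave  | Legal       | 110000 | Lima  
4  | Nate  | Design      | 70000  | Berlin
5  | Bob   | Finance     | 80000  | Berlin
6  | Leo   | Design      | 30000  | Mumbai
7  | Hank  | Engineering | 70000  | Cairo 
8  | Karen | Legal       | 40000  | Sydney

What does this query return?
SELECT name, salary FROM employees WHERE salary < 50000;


Filtering: salary < 50000
Matching: 4 rows

4 rows:
Eve, 30000
Vic, 40000
Leo, 30000
Karen, 40000


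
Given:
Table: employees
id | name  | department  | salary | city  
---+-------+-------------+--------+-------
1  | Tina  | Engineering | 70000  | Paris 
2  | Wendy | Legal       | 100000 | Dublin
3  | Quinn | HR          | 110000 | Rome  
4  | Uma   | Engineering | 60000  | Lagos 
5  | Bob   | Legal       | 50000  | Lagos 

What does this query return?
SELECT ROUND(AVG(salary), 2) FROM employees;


SUM(salary) = 390000
COUNT = 5
ROUND(AVG, 2) = ROUND(390000 / 5, 2) = 78000.0

78000.0


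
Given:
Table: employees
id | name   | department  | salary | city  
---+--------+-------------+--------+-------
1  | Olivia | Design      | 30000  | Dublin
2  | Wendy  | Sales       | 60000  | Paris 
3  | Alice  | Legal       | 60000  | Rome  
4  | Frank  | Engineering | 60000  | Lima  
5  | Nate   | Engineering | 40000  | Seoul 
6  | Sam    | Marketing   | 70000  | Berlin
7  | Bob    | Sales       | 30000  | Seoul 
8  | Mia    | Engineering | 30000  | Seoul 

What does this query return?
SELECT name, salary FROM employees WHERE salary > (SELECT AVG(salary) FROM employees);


Subquery: AVG(salary) = 47500.0
Filtering: salary > 47500.0
  Wendy (60000) -> MATCH
  Alice (60000) -> MATCH
  Frank (60000) -> MATCH
  Sam (70000) -> MATCH


4 rows:
Wendy, 60000
Alice, 60000
Frank, 60000
Sam, 70000


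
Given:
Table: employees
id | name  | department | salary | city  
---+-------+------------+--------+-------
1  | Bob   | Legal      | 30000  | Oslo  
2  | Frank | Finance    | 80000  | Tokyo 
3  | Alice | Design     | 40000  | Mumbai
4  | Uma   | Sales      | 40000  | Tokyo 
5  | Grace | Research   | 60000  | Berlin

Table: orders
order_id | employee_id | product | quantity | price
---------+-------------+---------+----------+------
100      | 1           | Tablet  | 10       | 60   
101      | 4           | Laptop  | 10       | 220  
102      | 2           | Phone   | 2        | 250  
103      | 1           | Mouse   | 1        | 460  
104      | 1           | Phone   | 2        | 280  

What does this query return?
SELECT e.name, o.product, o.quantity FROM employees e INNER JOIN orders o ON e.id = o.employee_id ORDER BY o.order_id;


Joining employees.id = orders.employee_id:
  employee Bob (id=1) -> order Tablet
  employee Uma (id=4) -> order Laptop
  employee Frank (id=2) -> order Phone
  employee Bob (id=1) -> order Mouse
  employee Bob (id=1) -> order Phone


5 rows:
Bob, Tablet, 10
Uma, Laptop, 10
Frank, Phone, 2
Bob, Mouse, 1
Bob, Phone, 2


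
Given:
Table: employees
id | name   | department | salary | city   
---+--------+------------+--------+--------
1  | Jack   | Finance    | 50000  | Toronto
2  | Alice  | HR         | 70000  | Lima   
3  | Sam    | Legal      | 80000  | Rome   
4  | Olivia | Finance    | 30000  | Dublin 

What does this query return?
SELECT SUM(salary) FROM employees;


SUM(salary) = 50000 + 70000 + 80000 + 30000 = 230000

230000


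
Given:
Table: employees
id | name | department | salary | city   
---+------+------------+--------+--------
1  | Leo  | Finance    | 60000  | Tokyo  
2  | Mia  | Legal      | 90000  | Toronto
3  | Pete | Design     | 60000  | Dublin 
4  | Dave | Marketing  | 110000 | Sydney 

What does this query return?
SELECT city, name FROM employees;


Projecting columns: city, name

4 rows:
Tokyo, Leo
Toronto, Mia
Dublin, Pete
Sydney, Dave


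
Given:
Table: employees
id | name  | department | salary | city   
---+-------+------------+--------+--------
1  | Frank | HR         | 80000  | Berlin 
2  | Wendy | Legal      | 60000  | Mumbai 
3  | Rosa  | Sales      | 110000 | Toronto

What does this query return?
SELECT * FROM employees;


SELECT * returns all 3 rows with all columns

3 rows:
1, Frank, HR, 80000, Berlin
2, Wendy, Legal, 60000, Mumbai
3, Rosa, Sales, 110000, Toronto


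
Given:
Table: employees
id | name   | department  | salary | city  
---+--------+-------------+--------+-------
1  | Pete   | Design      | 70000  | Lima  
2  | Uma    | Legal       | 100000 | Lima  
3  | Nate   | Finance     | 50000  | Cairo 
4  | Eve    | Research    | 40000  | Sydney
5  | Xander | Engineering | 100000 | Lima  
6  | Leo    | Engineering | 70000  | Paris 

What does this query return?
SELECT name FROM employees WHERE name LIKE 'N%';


LIKE 'N%' matches names starting with 'N'
Matching: 1

1 rows:
Nate


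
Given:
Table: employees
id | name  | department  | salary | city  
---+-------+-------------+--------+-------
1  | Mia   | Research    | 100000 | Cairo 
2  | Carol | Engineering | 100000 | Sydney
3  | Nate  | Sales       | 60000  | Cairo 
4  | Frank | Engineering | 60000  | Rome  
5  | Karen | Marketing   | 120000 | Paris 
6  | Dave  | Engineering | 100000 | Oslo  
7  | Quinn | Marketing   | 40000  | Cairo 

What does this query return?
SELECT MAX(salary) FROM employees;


Salaries: 100000, 100000, 60000, 60000, 120000, 100000, 40000
MAX = 120000

120000


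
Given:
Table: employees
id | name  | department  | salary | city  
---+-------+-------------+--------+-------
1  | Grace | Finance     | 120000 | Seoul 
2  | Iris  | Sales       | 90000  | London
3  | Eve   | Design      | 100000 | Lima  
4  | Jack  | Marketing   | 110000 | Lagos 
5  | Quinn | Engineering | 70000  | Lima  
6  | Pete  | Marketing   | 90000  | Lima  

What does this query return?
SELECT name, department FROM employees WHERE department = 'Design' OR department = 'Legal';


Filtering: department = 'Design' OR 'Legal'
Matching: 1 rows

1 rows:
Eve, Design


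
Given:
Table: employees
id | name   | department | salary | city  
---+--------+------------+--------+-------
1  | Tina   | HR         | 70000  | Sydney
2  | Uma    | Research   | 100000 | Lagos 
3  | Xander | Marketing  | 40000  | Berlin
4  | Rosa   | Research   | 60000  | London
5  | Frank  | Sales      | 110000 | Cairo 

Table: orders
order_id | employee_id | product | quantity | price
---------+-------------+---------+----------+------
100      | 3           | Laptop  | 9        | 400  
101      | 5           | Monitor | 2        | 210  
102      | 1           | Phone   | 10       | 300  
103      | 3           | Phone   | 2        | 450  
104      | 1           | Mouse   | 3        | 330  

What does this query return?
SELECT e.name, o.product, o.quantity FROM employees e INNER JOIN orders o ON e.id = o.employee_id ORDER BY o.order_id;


Joining employees.id = orders.employee_id:
  employee Xander (id=3) -> order Laptop
  employee Frank (id=5) -> order Monitor
  employee Tina (id=1) -> order Phone
  employee Xander (id=3) -> order Phone
  employee Tina (id=1) -> order Mouse


5 rows:
Xander, Laptop, 9
Frank, Monitor, 2
Tina, Phone, 10
Xander, Phone, 2
Tina, Mouse, 3


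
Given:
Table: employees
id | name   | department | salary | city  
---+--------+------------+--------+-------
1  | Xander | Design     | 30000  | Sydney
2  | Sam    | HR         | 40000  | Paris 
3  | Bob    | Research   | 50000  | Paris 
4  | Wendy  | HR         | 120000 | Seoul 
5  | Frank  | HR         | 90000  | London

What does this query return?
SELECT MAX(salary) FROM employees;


Salaries: 30000, 40000, 50000, 120000, 90000
MAX = 120000

120000


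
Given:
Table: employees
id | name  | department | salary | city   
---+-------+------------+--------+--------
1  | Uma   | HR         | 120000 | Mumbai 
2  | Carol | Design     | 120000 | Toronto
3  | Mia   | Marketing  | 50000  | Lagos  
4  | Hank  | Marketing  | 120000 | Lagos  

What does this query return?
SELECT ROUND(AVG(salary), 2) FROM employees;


SUM(salary) = 410000
COUNT = 4
ROUND(AVG, 2) = ROUND(410000 / 4, 2) = 102500.0

102500.0


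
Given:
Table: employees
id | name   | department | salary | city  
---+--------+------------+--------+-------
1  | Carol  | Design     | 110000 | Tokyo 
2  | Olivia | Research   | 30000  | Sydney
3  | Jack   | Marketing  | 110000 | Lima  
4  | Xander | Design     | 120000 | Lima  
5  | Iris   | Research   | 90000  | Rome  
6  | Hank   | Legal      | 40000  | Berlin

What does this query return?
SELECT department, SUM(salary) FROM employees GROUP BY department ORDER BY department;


Summing salary within each department:
  Design: 110000 + 120000 = 230000
  Legal: 40000 = 40000
  Marketing: 110000 = 110000
  Research: 30000 + 90000 = 120000


4 groups:
Design, 230000
Legal, 40000
Marketing, 110000
Research, 120000


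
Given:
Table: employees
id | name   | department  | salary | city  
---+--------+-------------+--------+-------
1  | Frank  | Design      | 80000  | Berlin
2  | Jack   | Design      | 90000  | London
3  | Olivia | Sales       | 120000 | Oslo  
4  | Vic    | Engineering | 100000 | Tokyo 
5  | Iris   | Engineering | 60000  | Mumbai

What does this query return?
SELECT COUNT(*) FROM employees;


COUNT(*) counts all rows

5


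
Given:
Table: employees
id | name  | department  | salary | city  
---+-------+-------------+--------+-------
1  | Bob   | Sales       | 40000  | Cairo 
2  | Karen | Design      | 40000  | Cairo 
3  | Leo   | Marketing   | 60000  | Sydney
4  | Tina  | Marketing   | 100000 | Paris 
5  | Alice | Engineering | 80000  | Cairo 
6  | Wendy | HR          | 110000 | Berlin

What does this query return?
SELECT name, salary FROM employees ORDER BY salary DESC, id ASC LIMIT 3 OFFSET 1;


Sort by salary DESC (id ASC tiebreak), then skip 1 and take 3
Rows 2 through 4

3 rows:
Tina, 100000
Alice, 80000
Leo, 60000


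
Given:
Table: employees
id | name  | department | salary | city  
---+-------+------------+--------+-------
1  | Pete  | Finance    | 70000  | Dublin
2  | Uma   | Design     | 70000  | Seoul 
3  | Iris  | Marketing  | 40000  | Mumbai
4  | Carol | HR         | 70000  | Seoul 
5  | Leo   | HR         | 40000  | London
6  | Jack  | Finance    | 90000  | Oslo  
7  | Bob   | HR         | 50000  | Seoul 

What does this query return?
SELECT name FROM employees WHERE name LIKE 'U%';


LIKE 'U%' matches names starting with 'U'
Matching: 1

1 rows:
Uma


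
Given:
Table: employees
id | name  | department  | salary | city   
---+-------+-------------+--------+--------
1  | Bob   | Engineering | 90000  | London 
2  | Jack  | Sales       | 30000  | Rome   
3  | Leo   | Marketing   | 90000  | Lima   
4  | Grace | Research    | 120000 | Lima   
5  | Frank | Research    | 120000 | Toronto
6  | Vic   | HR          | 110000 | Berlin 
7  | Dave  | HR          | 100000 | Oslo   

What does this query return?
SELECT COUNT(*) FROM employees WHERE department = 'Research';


Counting rows where department = 'Research'
  Grace -> MATCH
  Frank -> MATCH


2


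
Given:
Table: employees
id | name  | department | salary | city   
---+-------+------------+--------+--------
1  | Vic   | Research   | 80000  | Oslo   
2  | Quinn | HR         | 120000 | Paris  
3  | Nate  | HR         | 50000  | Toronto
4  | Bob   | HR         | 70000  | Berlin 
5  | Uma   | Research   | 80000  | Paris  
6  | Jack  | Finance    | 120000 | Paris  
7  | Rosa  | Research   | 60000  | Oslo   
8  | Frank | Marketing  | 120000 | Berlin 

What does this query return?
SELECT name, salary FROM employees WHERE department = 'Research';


Filtering: department = 'Research'
Matching rows: 3

3 rows:
Vic, 80000
Uma, 80000
Rosa, 60000


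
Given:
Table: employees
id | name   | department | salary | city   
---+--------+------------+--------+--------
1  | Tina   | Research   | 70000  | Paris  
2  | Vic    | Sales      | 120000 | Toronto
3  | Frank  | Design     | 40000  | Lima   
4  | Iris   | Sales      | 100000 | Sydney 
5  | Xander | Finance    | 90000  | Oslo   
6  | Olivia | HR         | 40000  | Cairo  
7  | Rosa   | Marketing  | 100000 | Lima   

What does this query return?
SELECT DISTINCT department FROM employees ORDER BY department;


All 'department' values (row order): Research, Sales, Design, Sales, Finance, HR, Marketing
Removing duplicates leaves 6 unique value(s).

6 values:
Design
Finance
HR
Marketing
Research
Sales


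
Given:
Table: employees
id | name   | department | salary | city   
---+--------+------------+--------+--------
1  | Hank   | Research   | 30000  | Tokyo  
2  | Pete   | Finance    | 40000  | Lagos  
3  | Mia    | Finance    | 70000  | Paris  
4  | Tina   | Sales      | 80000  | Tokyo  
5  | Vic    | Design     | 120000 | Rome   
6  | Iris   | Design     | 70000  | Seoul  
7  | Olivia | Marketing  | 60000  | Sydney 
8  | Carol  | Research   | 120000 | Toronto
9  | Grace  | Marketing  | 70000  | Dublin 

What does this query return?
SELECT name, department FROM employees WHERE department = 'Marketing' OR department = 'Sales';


Filtering: department = 'Marketing' OR 'Sales'
Matching: 3 rows

3 rows:
Tina, Sales
Olivia, Marketing
Grace, Marketing


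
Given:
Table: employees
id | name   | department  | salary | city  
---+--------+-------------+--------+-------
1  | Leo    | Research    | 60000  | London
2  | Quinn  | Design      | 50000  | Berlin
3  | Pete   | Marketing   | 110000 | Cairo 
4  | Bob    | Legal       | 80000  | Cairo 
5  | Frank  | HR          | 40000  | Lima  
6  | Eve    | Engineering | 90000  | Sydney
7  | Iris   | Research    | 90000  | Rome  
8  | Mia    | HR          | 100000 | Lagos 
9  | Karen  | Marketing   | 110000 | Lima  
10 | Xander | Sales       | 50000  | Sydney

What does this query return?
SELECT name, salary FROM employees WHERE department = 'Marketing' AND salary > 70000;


Filtering: department = 'Marketing' AND salary > 70000
Matching: 2 rows

2 rows:
Pete, 110000
Karen, 110000


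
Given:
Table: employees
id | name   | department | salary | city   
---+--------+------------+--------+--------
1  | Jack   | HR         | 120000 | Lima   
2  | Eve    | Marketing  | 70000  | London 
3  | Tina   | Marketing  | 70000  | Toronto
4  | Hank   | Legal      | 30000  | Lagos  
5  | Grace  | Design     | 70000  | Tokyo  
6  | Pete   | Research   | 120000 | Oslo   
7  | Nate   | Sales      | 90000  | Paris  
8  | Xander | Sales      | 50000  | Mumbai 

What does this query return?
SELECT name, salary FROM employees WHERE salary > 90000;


Filtering: salary > 90000
Matching: 2 rows

2 rows:
Jack, 120000
Pete, 120000


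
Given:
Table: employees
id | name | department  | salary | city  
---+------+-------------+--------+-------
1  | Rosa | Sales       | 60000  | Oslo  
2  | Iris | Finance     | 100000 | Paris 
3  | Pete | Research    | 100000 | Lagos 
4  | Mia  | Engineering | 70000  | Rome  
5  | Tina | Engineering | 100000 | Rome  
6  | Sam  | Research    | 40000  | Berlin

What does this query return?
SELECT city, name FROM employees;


Projecting columns: city, name

6 rows:
Oslo, Rosa
Paris, Iris
Lagos, Pete
Rome, Mia
Rome, Tina
Berlin, Sam


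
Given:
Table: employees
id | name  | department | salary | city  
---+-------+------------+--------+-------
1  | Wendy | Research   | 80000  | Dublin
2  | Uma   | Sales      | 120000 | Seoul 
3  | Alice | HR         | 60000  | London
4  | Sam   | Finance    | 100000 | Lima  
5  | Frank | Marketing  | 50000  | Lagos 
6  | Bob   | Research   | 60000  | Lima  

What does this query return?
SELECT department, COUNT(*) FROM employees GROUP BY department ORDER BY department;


Assigning each row to its department group:
  Wendy -> Research
  Uma -> Sales
  Alice -> HR
  Sam -> Finance
  Frank -> Marketing
  Bob -> Research


5 groups:
Finance, 1
HR, 1
Marketing, 1
Research, 2
Sales, 1


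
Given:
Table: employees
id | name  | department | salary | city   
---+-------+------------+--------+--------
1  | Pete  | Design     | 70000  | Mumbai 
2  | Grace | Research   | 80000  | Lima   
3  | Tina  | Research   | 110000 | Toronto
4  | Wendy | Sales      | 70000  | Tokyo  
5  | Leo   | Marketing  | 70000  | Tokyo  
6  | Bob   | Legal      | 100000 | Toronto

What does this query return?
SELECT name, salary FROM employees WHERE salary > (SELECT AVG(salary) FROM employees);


Subquery: AVG(salary) = 83333.33
Filtering: salary > 83333.33
  Tina (110000) -> MATCH
  Bob (100000) -> MATCH


2 rows:
Tina, 110000
Bob, 100000


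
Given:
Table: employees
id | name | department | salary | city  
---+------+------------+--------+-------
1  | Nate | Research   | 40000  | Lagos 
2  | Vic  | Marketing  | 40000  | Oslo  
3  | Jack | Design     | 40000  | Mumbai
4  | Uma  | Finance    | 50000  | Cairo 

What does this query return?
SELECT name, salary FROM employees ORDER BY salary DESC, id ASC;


Sorting by salary DESC, then id ASC for ties

4 rows:
Uma, 50000
Nate, 40000
Vic, 40000
Jack, 40000


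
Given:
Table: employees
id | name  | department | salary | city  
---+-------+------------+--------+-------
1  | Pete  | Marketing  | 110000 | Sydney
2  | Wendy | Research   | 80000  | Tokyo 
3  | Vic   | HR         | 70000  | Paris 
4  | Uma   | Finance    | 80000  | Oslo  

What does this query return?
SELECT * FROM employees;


SELECT * returns all 4 rows with all columns

4 rows:
1, Pete, Marketing, 110000, Sydney
2, Wendy, Research, 80000, Tokyo
3, Vic, HR, 70000, Paris
4, Uma, Finance, 80000, Oslo


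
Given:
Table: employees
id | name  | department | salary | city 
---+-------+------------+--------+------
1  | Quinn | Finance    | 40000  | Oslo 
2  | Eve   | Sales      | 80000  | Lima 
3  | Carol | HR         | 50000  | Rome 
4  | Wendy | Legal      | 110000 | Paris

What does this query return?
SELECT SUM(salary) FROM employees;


SUM(salary) = 40000 + 80000 + 50000 + 110000 = 280000

280000


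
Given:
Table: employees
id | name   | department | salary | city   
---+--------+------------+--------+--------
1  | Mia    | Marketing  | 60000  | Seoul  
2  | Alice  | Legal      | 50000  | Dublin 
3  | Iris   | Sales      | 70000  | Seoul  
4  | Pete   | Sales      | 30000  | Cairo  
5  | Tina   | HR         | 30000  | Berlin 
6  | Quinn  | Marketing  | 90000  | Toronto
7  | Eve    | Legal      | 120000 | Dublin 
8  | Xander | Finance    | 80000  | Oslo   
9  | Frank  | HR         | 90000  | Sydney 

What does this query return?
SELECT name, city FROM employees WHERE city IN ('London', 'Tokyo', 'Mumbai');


Filtering: city IN ('London', 'Tokyo', 'Mumbai')
Matching: 0 rows

Empty result set (0 rows)


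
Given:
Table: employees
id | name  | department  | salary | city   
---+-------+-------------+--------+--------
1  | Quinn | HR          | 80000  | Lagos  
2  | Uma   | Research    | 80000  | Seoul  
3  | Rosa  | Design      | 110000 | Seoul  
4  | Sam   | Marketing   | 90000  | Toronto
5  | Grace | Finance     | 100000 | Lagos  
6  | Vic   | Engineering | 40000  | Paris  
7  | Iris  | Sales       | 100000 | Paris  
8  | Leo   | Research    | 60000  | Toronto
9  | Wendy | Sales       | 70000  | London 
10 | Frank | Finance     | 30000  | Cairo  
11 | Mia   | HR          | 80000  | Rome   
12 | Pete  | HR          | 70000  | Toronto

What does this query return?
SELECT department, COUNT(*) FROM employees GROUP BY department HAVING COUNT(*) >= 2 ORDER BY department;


Groups with count >= 2:
  Finance: 2 -> PASS
  HR: 3 -> PASS
  Research: 2 -> PASS
  Sales: 2 -> PASS
  Design: 1 -> filtered out
  Engineering: 1 -> filtered out
  Marketing: 1 -> filtered out


4 groups:
Finance, 2
HR, 3
Research, 2
Sales, 2
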